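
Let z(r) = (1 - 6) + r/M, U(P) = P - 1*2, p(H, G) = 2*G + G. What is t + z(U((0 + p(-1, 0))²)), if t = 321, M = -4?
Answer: 633/2 ≈ 316.50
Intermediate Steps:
p(H, G) = 3*G
U(P) = -2 + P (U(P) = P - 2 = -2 + P)
z(r) = -5 - r/4 (z(r) = (1 - 6) + r/(-4) = -5 + r*(-¼) = -5 - r/4)
t + z(U((0 + p(-1, 0))²)) = 321 + (-5 - (-2 + (0 + 3*0)²)/4) = 321 + (-5 - (-2 + (0 + 0)²)/4) = 321 + (-5 - (-2 + 0²)/4) = 321 + (-5 - (-2 + 0)/4) = 321 + (-5 - ¼*(-2)) = 321 + (-5 + ½) = 321 - 9/2 = 633/2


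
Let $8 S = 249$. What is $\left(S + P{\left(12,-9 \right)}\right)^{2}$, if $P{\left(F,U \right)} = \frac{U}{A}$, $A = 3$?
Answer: $\frac{50625}{64} \approx 791.02$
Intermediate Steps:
$S = \frac{249}{8}$ ($S = \frac{1}{8} \cdot 249 = \frac{249}{8} \approx 31.125$)
$P{\left(F,U \right)} = \frac{U}{3}$
$\left(S + P{\left(12,-9 \right)}\right)^{2} = \left(\frac{249}{8} + \frac{1}{3} \left(-9\right)\right)^{2} = \left(\frac{249}{8} - 3\right)^{2} = \left(\frac{225}{8}\right)^{2} = \frac{50625}{64}$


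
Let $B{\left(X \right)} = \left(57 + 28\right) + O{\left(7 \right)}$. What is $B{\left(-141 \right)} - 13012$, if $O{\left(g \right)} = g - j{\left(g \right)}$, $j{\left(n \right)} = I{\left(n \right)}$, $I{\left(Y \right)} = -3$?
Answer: $-12917$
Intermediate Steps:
$j{\left(n \right)} = -3$
$O{\left(g \right)} = 3 + g$ ($O{\left(g \right)} = g - -3 = g + 3 = 3 + g$)
$B{\left(X \right)} = 95$ ($B{\left(X \right)} = \left(57 + 28\right) + \left(3 + 7\right) = 85 + 10 = 95$)
$B{\left(-141 \right)} - 13012 = 95 - 13012 = -12917$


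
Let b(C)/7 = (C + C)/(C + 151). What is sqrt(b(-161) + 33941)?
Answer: 4*sqrt(53385)/5 ≈ 184.84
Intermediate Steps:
b(C) = 14*C/(151 + C) (b(C) = 7*((C + C)/(C + 151)) = 7*((2*C)/(151 + C)) = 7*(2*C/(151 + C)) = 14*C/(151 + C))
sqrt(b(-161) + 33941) = sqrt(14*(-161)/(151 - 161) + 33941) = sqrt(14*(-161)/(-10) + 33941) = sqrt(14*(-161)*(-1/10) + 33941) = sqrt(1127/5 + 33941) = sqrt(170832/5) = 4*sqrt(53385)/5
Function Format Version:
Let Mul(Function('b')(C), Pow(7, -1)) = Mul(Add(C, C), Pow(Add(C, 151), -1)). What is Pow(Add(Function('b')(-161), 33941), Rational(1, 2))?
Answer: Mul(Rational(4, 5), Pow(53385, Rational(1, 2))) ≈ 184.84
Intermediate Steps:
Function('b')(C) = Mul(14, C, Pow(Add(151, C), -1)) (Function('b')(C) = Mul(7, Mul(Add(C, C), Pow(Add(C, 151), -1))) = Mul(7, Mul(Mul(2, C), Pow(Add(151, C), -1))) = Mul(7, Mul(2, C, Pow(Add(151, C), -1))) = Mul(14, C, Pow(Add(151, C), -1)))
Pow(Add(Function('b')(-161), 33941), Rational(1, 2)) = Pow(Add(Mul(14, -161, Pow(Add(151, -161), -1)), 33941), Rational(1, 2)) = Pow(Add(Mul(14, -161, Pow(-10, -1)), 33941), Rational(1, 2)) = Pow(Add(Mul(14, -161, Rational(-1, 10)), 33941), Rational(1, 2)) = Pow(Add(Rational(1127, 5), 33941), Rational(1, 2)) = Pow(Rational(170832, 5), Rational(1, 2)) = Mul(Rational(4, 5), Pow(53385, Rational(1, 2)))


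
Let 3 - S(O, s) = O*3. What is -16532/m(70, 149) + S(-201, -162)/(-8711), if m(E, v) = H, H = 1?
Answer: -144010858/8711 ≈ -16532.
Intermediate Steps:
S(O, s) = 3 - 3*O (S(O, s) = 3 - O*3 = 3 - 3*O)
m(E, v) = 1
-16532/m(70, 149) + S(-201, -162)/(-8711) = -16532/1 + (3 - 3*(-201))/(-8711) = -16532*1 + (3 + 603)*(-1/8711) = -16532 + 606*(-1/8711) = -16532 - 606/8711 = -144010858/8711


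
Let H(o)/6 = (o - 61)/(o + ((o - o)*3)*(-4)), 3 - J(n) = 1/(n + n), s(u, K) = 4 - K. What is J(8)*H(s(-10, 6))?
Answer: 8883/16 ≈ 555.19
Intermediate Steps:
J(n) = 3 - 1/(2*n) (J(n) = 3 - 1/(n + n) = 3 - 1/(2*n))
H(o) = 6*(-61 + o)/o (H(o) = 6*((o - 61)/(o + ((o - o)*3)*(-4))) = 6*((-61 + o)/(o + (0*3)*(-4))) = 6*((-61 + o)/(o + 0*(-4))) = 6*((-61 + o)/(o + 0)) = 6*((-61 + o)/o) = 6*(-61 + o)/o)
J(8)*H(s(-10, 6)) = (3 - ½/8)*(6 - 366/(4 - 1*6)) = (3 - ½*⅛)*(6 - 366/(4 - 6)) = (3 - 1/16)*(6 - 366/(-2)) = 47*(6 - 366*(-½))/16 = 47*(6 + 183)/16 = (47/16)*189 = 8883/16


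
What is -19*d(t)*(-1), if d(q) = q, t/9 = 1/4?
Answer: 171/4 ≈ 42.750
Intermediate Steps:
t = 9/4 ≈ 2.2500
-19*d(t)*(-1) = -19*9/4*(-1) = -171/4*(-1) = 171/4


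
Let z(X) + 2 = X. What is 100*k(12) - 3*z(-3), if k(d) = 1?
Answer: 115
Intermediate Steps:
z(X) = -2 + X
100*k(12) - 3*z(-3) = 100*1 - 3*(-2 - 3) = 100 - 3*(-5) = 100 + 15 = 115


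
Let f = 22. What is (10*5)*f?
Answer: 1100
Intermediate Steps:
(10*5)*f = (10*5)*22 = 50*22 = 1100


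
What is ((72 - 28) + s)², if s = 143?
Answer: 34969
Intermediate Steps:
((72 - 28) + s)² = ((72 - 28) + 143)² = (44 + 143)² = 187² = 34969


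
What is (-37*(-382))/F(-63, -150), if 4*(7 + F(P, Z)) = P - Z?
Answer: 56536/59 ≈ 958.24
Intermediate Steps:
F(P, Z) = -7 - Z/4 + P/4 (F(P, Z) = -7 + (P - Z)/4 = -7 + (-Z/4 + P/4) = -7 - Z/4 + P/4)
(-37*(-382))/F(-63, -150) = (-37*(-382))/(-7 - ¼*(-150) + (¼)*(-63)) = 14134/(-7 + 75/2 - 63/4) = 14134/(59/4) = 14134*(4/59) = 56536/59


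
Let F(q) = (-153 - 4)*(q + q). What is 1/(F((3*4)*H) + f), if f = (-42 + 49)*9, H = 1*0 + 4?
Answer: -1/15009 ≈ -6.6627e-5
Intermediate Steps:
H = 4 (H = 0 + 4 = 4)
f = 63 (f = 7*9 = 63)
F(q) = -314*q
1/(F((3*4)*H) + f) = 1/(-314*3*4*4 + 63) = 1/(-3768*4 + 63) = 1/(-314*48 + 63) = 1/(-15072 + 63) = 1/(-15009) = -1/15009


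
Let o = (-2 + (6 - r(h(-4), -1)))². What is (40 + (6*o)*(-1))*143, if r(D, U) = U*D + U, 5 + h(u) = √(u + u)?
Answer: 12584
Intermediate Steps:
h(u) = -5 + √2*√u (h(u) = -5 + √(u + u) = -5 + √(2*u) = -5 + √2*√u)
r(D, U) = U + D*U (r(D, U) = D*U + U = U + D*U)
o = -8 (o = (-2 + (6 - (-1)*(1 + (-5 + √2*√(-4)))))² = (-2 + (6 - (-1)*(1 + (-5 + √2*(2*I)))))² = (-2 + (6 - (-1)*(1 + (-5 + 2*I*√2))))² = (-2 + (6 - (-1)*(-4 + 2*I*√2)))² = (-2 + (6 - (4 - 2*I*√2)))² = (-2 + (6 + (-4 + 2*I*√2)))² = (-2 + (2 + 2*I*√2))² = (2*I*√2)² = -8)
(40 + (6*o)*(-1))*143 = (40 + (6*(-8))*(-1))*143 = (40 - 48*(-1))*143 = (40 + 48)*143 = 88*143 = 12584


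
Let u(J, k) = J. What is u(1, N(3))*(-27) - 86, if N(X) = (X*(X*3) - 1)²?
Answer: -113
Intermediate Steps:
N(X) = (-1 + 3*X²)² (N(X) = (X*(3*X) - 1)² = (3*X² - 1)² = (-1 + 3*X²)²)
u(1, N(3))*(-27) - 86 = 1*(-27) - 86 = -27 - 86 = -113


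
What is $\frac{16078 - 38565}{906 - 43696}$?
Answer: $\frac{22487}{42790} \approx 0.52552$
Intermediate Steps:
$\frac{16078 - 38565}{906 - 43696} = - \frac{22487}{-42790} = \left(-22487\right) \left(- \frac{1}{42790}\right) = \frac{22487}{42790}$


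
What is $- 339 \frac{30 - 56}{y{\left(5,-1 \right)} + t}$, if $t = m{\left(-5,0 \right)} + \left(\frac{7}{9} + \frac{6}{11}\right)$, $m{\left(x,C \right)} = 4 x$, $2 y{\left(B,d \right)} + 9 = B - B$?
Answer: $- \frac{134244}{353} \approx -380.29$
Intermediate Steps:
$y{\left(B,d \right)} = - \frac{9}{2}$ ($y{\left(B,d \right)} = - \frac{9}{2} + \frac{B - B}{2} = - \frac{9}{2} + \frac{1}{2} \cdot 0 = - \frac{9}{2} + 0 = - \frac{9}{2}$)
$t = - \frac{1849}{99}$ ($t = 4 \left(-5\right) + \left(\frac{7}{9} + \frac{6}{11}\right) = -20 + \left(7 \cdot \frac{1}{9} + 6 \cdot \frac{1}{11}\right) = -20 + \left(\frac{7}{9} + \frac{6}{11}\right) = -20 + \frac{131}{99} = - \frac{1849}{99} \approx -18.677$)
$- 339 \frac{30 - 56}{y{\left(5,-1 \right)} + t} = - 339 \frac{30 - 56}{- \frac{9}{2} - \frac{1849}{99}} = - 339 \left(- \frac{26}{- \frac{4589}{198}}\right) = - 339 \left(\left(-26\right) \left(- \frac{198}{4589}\right)\right) = \left(-339\right) \frac{396}{353} = - \frac{134244}{353}$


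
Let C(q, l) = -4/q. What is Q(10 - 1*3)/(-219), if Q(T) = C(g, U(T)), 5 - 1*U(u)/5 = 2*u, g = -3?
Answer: -4/657 ≈ -0.0060883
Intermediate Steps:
U(u) = 25 - 10*u
Q(T) = 4/3 (Q(T) = -4/(-3) = -4*(-1/3) = 4/3)
Q(10 - 1*3)/(-219) = (4/3)/(-219) = (4/3)*(-1/219) = -4/657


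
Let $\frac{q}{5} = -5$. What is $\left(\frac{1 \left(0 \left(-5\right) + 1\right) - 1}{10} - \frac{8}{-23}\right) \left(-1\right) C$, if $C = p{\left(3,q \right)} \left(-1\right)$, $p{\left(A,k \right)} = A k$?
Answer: $- \frac{600}{23} \approx -26.087$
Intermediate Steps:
$q = -25$ ($q = 5 \left(-5\right) = -25$)
$C = 75$ ($C = 3 \left(-25\right) \left(-1\right) = \left(-75\right) \left(-1\right) = 75$)
$\left(\frac{1 \left(0 \left(-5\right) + 1\right) - 1}{10} - \frac{8}{-23}\right) \left(-1\right) C = \left(\frac{1 \left(0 \left(-5\right) + 1\right) - 1}{10} - \frac{8}{-23}\right) \left(-1\right) 75 = \left(\left(1 \left(0 + 1\right) - 1\right) \frac{1}{10} - - \frac{8}{23}\right) \left(-1\right) 75 = \left(\left(1 \cdot 1 - 1\right) \frac{1}{10} + \frac{8}{23}\right) \left(-1\right) 75 = \left(\left(1 - 1\right) \frac{1}{10} + \frac{8}{23}\right) \left(-1\right) 75 = \left(0 \cdot \frac{1}{10} + \frac{8}{23}\right) \left(-1\right) 75 = \left(0 + \frac{8}{23}\right) \left(-1\right) 75 = \frac{8}{23} \left(-1\right) 75 = \left(- \frac{8}{23}\right) 75 = - \frac{600}{23}$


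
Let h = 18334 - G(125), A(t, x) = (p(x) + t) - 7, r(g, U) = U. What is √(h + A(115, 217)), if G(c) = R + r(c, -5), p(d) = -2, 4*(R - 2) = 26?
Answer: 3*√8194/2 ≈ 135.78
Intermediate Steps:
R = 17/2 (R = 2 + (¼)*26 = 2 + 13/2 = 17/2 ≈ 8.5000)
G(c) = 7/2 (G(c) = 17/2 - 5 = 7/2)
A(t, x) = -9 + t (A(t, x) = (-2 + t) - 7 = -9 + t)
h = 36661/2 (h = 18334 - 1*7/2 = 18334 - 7/2 = 36661/2 ≈ 18331.)
√(h + A(115, 217)) = √(36661/2 + (-9 + 115)) = √(36661/2 + 106) = √(36873/2) = 3*√8194/2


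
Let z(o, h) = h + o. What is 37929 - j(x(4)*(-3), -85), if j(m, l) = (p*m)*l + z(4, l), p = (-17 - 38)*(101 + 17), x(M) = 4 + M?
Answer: 13277610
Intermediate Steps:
p = -6490 (p = -55*118 = -6490)
j(m, l) = 4 + l - 6490*l*m (j(m, l) = (-6490*m)*l + (l + 4) = -6490*l*m + (4 + l) = 4 + l - 6490*l*m)
37929 - j(x(4)*(-3), -85) = 37929 - (4 - 85 - 6490*(-85)*(4 + 4)*(-3)) = 37929 - (4 - 85 - 6490*(-85)*8*(-3)) = 37929 - (4 - 85 - 6490*(-85)*(-24)) = 37929 - (4 - 85 - 13239600) = 37929 - 1*(-13239681) = 37929 + 13239681 = 13277610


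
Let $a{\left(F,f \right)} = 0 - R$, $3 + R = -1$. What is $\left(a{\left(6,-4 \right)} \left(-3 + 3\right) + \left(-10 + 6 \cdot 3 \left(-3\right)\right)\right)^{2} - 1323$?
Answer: $2773$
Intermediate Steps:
$R = -4$ ($R = -3 - 1 = -4$)
$a{\left(F,f \right)} = 4$ ($a{\left(F,f \right)} = 0 - -4 = 0 + 4 = 4$)
$\left(a{\left(6,-4 \right)} \left(-3 + 3\right) + \left(-10 + 6 \cdot 3 \left(-3\right)\right)\right)^{2} - 1323 = \left(4 \left(-3 + 3\right) + \left(-10 + 6 \cdot 3 \left(-3\right)\right)\right)^{2} - 1323 = \left(4 \cdot 0 + \left(-10 + 18 \left(-3\right)\right)\right)^{2} - 1323 = \left(0 - 64\right)^{2} - 1323 = \left(-64\right)^{2} - 1323 = 4096 - 1323 = 2773$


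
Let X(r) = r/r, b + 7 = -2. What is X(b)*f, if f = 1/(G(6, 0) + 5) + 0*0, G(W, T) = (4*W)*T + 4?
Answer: ⅑ ≈ 0.11111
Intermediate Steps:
G(W, T) = 4 + 4*T*W (G(W, T) = 4*T*W + 4 = 4 + 4*T*W)
b = -9 (b = -7 - 2 = -9)
f = ⅑ (f = 1/((4 + 4*0*6) + 5) + 0*0 = 1/((4 + 0) + 5) + 0 = 1/(4 + 5) + 0 = 1/9 + 0 = ⅑ + 0 = ⅑ ≈ 0.11111)
X(r) = 1
X(b)*f = 1*(⅑) = ⅑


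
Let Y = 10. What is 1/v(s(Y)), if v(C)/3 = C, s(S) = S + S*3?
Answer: 1/120 ≈ 0.0083333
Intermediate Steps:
s(S) = 4*S (s(S) = S + 3*S = 4*S)
v(C) = 3*C
1/v(s(Y)) = 1/(3*(4*10)) = 1/(3*40) = 1/120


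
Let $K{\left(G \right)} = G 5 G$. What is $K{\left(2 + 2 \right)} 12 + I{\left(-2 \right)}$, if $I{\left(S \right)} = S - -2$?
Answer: $960$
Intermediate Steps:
$K{\left(G \right)} = 5 G^{2}$ ($K{\left(G \right)} = 5 G G = 5 G^{2}$)
$I{\left(S \right)} = 2 + S$ ($I{\left(S \right)} = S + 2 = 2 + S$)
$K{\left(2 + 2 \right)} 12 + I{\left(-2 \right)} = 5 \left(2 + 2\right)^{2} \cdot 12 + \left(2 - 2\right) = 5 \cdot 4^{2} \cdot 12 + 0 = 5 \cdot 16 \cdot 12 + 0 = 80 \cdot 12 + 0 = 960 + 0 = 960$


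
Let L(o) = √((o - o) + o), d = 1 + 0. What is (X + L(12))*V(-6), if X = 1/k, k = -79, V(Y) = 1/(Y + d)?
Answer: 1/395 - 2*√3/5 ≈ -0.69029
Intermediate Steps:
d = 1
V(Y) = 1/(1 + Y) (V(Y) = 1/(Y + 1) = 1/(1 + Y))
L(o) = √o (L(o) = √(0 + o) = √o)
X = -1/79 (X = 1/(-79) = -1/79 ≈ -0.012658)
(X + L(12))*V(-6) = (-1/79 + √12)/(1 - 6) = (-1/79 + 2*√3)/(-5) = (-1/79 + 2*√3)*(-⅕) = 1/395 - 2*√3/5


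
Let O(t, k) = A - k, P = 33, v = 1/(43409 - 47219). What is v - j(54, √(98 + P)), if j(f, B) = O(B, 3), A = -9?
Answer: 45719/3810 ≈ 12.000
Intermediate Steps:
v = -1/3810 (v = 1/(-3810) = -1/3810 ≈ -0.00026247)
O(t, k) = -9 - k
j(f, B) = -12 (j(f, B) = -9 - 1*3 = -9 - 3 = -12)
v - j(54, √(98 + P)) = -1/3810 - 1*(-12) = -1/3810 + 12 = 45719/3810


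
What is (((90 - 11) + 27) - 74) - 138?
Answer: -106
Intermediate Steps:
(((90 - 11) + 27) - 74) - 138 = ((79 + 27) - 74) - 138 = (106 - 74) - 138 = 32 - 138 = -106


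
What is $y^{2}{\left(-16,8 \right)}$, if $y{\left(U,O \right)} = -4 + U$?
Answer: $400$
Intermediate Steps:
$y^{2}{\left(-16,8 \right)} = \left(-4 - 16\right)^{2} = \left(-20\right)^{2} = 400$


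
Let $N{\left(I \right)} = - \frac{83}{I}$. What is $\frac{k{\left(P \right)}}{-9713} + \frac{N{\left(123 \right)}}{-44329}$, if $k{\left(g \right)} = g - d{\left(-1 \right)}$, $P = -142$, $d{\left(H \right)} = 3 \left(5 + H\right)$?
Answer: $\frac{76407827}{4814528361} \approx 0.01587$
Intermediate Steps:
$d{\left(H \right)} = 15 + 3 H$
$k{\left(g \right)} = -12 + g$ ($k{\left(g \right)} = g - \left(15 + 3 \left(-1\right)\right) = g - \left(15 - 3\right) = g - 12 = -12 + g$)
$\frac{k{\left(P \right)}}{-9713} + \frac{N{\left(123 \right)}}{-44329} = \frac{-12 - 142}{-9713} + \frac{\left(-83\right) \frac{1}{123}}{-44329} = \left(-154\right) \left(- \frac{1}{9713}\right) + \left(-83\right) \frac{1}{123} \left(- \frac{1}{44329}\right) = \frac{14}{883} - - \frac{83}{5452467} = \frac{14}{883} + \frac{83}{5452467} = \frac{76407827}{4814528361}$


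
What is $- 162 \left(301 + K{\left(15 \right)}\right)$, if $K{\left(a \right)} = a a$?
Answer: $-85212$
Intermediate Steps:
$K{\left(a \right)} = a^{2}$
$- 162 \left(301 + K{\left(15 \right)}\right) = - 162 \left(301 + 15^{2}\right) = - 162 \left(301 + 225\right) = \left(-162\right) 526 = -85212$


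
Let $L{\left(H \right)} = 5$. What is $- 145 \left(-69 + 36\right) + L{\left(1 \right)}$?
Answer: $4790$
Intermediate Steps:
$- 145 \left(-69 + 36\right) + L{\left(1 \right)} = - 145 \left(-69 + 36\right) + 5 = \left(-145\right) \left(-33\right) + 5 = 4785 + 5 = 4790$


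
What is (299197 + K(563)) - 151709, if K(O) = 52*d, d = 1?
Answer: 147540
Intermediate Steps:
K(O) = 52 (K(O) = 52*1 = 52)
(299197 + K(563)) - 151709 = (299197 + 52) - 151709 = 299249 - 151709 = 147540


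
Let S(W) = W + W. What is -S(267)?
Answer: -534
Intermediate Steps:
S(W) = 2*W
-S(267) = -2*267 = -1*534 = -534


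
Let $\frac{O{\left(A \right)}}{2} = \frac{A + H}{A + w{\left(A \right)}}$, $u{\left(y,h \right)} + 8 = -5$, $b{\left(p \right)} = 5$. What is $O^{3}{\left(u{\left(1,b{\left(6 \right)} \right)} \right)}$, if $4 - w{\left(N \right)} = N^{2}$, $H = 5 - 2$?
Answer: $\frac{1000}{704969} \approx 0.0014185$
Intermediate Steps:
$H = 3$ ($H = 5 - 2 = 3$)
$u{\left(y,h \right)} = -13$ ($u{\left(y,h \right)} = -8 - 5 = -13$)
$w{\left(N \right)} = 4 - N^{2}$
$O{\left(A \right)} = \frac{2 \left(3 + A\right)}{4 + A - A^{2}}$ ($O{\left(A \right)} = 2 \frac{A + 3}{A - \left(-4 + A^{2}\right)} = 2 \frac{3 + A}{4 + A - A^{2}} = \frac{2 \left(3 + A\right)}{4 + A - A^{2}}$)
$O^{3}{\left(u{\left(1,b{\left(6 \right)} \right)} \right)} = \left(\frac{2 \left(3 - 13\right)}{4 - 13 - \left(-13\right)^{2}}\right)^{3} = \left(2 \frac{1}{4 - 13 - 169} \left(-10\right)\right)^{3} = \left(2 \frac{1}{-178} \left(-10\right)\right)^{3} = \left(2 \left(- \frac{1}{178}\right) \left(-10\right)\right)^{3} = \left(\frac{10}{89}\right)^{3} = \frac{1000}{704969}$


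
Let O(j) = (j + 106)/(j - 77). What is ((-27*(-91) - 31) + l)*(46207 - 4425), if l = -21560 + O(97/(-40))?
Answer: -846682439434/1059 ≈ -7.9951e+8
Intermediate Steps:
O(j) = (106 + j)/(-77 + j)
l = -22833421/1059 (l = -21560 + (106 + 97/(-40))/(-77 + 97/(-40)) = -21560 + (106 + 97*(-1/40))/(-77 + 97*(-1/40)) = -21560 + (106 - 97/40)/(-77 - 97/40) = -21560 + (4143/40)/(-3177/40) = -21560 - 40/3177*4143/40 = -21560 - 1381/1059 = -22833421/1059 ≈ -21561.)
((-27*(-91) - 31) + l)*(46207 - 4425) = ((-27*(-91) - 31) - 22833421/1059)*(46207 - 4425) = ((2457 - 31) - 22833421/1059)*41782 = (2426 - 22833421/1059)*41782 = -20264287/1059*41782 = -846682439434/1059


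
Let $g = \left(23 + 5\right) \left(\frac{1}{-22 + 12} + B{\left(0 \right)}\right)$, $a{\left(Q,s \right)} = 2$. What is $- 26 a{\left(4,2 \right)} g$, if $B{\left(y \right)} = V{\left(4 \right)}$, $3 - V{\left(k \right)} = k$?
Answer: $\frac{8008}{5} \approx 1601.6$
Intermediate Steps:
$V{\left(k \right)} = 3 - k$
$B{\left(y \right)} = -1$ ($B{\left(y \right)} = 3 - 4 = -1$)
$g = - \frac{154}{5}$ ($g = \left(23 + 5\right) \left(\frac{1}{-22 + 12} - 1\right) = 28 \left(\frac{1}{-10} - 1\right) = 28 \left(- \frac{1}{10} - 1\right) = 28 \left(- \frac{11}{10}\right) = - \frac{154}{5} \approx -30.8$)
$- 26 a{\left(4,2 \right)} g = \left(-26\right) 2 \left(- \frac{154}{5}\right) = \left(-52\right) \left(- \frac{154}{5}\right) = \frac{8008}{5}$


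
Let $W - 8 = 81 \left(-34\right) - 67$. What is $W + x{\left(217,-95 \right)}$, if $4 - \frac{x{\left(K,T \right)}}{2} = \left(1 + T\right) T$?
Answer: $-20665$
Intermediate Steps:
$x{\left(K,T \right)} = 8 - 2 T \left(1 + T\right)$ ($x{\left(K,T \right)} = 8 - 2 \left(1 + T\right) T = 8 - 2 T \left(1 + T\right)$)
$W = -2813$ ($W = 8 + \left(81 \left(-34\right) - 67\right) = 8 - 2821 = -2813$)
$W + x{\left(217,-95 \right)} = -2813 - \left(-198 + 18050\right) = -2813 + \left(8 + 190 - 18050\right) = -2813 - 17852 = -20665$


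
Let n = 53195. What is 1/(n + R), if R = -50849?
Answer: 1/2346 ≈ 0.00042626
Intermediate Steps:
1/(n + R) = 1/(53195 - 50849) = 1/2346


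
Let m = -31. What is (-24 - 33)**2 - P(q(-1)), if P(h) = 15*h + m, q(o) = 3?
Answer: 3235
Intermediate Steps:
P(h) = -31 + 15*h (P(h) = 15*h - 31 = -31 + 15*h)
(-24 - 33)**2 - P(q(-1)) = (-24 - 33)**2 - (-31 + 15*3) = (-57)**2 - (-31 + 45) = 3249 - 1*14 = 3249 - 14 = 3235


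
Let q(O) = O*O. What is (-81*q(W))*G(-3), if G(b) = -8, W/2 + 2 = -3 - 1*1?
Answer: 93312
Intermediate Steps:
W = -12 (W = -4 + 2*(-3 - 1*1) = -4 + 2*(-3 - 1) = -4 + 2*(-4) = -4 - 8 = -12)
q(O) = O**2
(-81*q(W))*G(-3) = -81*(-12)**2*(-8) = -81*144*(-8) = -11664*(-8) = 93312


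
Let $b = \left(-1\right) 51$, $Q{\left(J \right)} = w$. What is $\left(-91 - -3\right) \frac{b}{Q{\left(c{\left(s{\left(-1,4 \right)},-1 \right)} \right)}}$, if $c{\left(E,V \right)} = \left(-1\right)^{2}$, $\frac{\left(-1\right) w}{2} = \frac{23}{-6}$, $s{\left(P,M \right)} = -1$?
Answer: $\frac{13464}{23} \approx 585.39$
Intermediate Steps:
$w = \frac{23}{3}$ ($w = - 2 \frac{23}{-6} = - 2 \cdot 23 \left(- \frac{1}{6}\right) = \left(-2\right) \left(- \frac{23}{6}\right) = \frac{23}{3} \approx 7.6667$)
$c{\left(E,V \right)} = 1$
$Q{\left(J \right)} = \frac{23}{3}$
$b = -51$
$\left(-91 - -3\right) \frac{b}{Q{\left(c{\left(s{\left(-1,4 \right)},-1 \right)} \right)}} = \left(-91 - -3\right) \left(- \frac{51}{\frac{23}{3}}\right) = \left(-91 + 3\right) \left(\left(-51\right) \frac{3}{23}\right) = \left(-88\right) \left(- \frac{153}{23}\right) = \frac{13464}{23}$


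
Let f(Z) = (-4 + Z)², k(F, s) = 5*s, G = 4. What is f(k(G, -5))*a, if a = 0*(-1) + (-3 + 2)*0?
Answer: 0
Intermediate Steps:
a = 0 (a = 0 - 1*0 = 0 + 0 = 0)
f(k(G, -5))*a = (-4 + 5*(-5))²*0 = (-4 - 25)²*0 = (-29)²*0 = 841*0 = 0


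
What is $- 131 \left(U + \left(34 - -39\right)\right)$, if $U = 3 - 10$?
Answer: $-8646$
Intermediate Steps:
$U = -7$ ($U = 3 - 10 = -7$)
$- 131 \left(U + \left(34 - -39\right)\right) = - 131 \left(-7 + \left(34 - -39\right)\right) = - 131 \left(-7 + \left(34 + 39\right)\right) = - 131 \left(-7 + 73\right) = \left(-131\right) 66 = -8646$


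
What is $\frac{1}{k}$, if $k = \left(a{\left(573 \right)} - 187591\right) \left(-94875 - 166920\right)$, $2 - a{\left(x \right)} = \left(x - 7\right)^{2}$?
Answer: $\frac{1}{132977461275} \approx 7.5201 \cdot 10^{-12}$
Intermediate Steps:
$a{\left(x \right)} = 2 - \left(-7 + x\right)^{2}$ ($a{\left(x \right)} = 2 - \left(x - 7\right)^{2} = 2 - \left(-7 + x\right)^{2}$)
$k = 132977461275$ ($k = \left(\left(2 - \left(-7 + 573\right)^{2}\right) - 187591\right) \left(-94875 - 166920\right) = \left(\left(2 - 566^{2}\right) - 187591\right) \left(-261795\right) = \left(\left(2 - 320356\right) - 187591\right) \left(-261795\right) = \left(-320354 - 187591\right) \left(-261795\right) = \left(-507945\right) \left(-261795\right) = 132977461275$)
$\frac{1}{k} = \frac{1}{132977461275}$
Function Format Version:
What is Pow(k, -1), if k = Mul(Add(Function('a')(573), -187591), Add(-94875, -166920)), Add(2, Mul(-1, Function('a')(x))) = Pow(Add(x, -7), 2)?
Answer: Rational(1, 132977461275) ≈ 7.5201e-12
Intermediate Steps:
Function('a')(x) = Add(2, Mul(-1, Pow(Add(-7, x), 2))) (Function('a')(x) = Add(2, Mul(-1, Pow(Add(x, -7), 2))) = Add(2, Mul(-1, Pow(Add(-7, x), 2))))
k = 132977461275 (k = Mul(Add(Add(2, Mul(-1, Pow(Add(-7, 573), 2))), -187591), Add(-94875, -166920)) = Mul(Add(Add(2, Mul(-1, Pow(566, 2))), -187591), -261795) = Mul(Add(Add(2, Mul(-1, 320356)), -187591), -261795) = Mul(Add(Add(2, -320356), -187591), -261795) = Mul(Add(-320354, -187591), -261795) = Mul(-507945, -261795) = 132977461275)
Pow(k, -1) = Pow(132977461275, -1) = Rational(1, 132977461275)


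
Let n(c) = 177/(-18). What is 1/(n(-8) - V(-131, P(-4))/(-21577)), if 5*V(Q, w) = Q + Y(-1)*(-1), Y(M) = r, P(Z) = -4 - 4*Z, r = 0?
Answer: -647310/6366001 ≈ -0.10168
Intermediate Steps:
Y(M) = 0
V(Q, w) = Q/5 (V(Q, w) = (Q + 0*(-1))/5 = (Q + 0)/5 = Q/5)
n(c) = -59/6 (n(c) = 177*(-1/18) = -59/6)
1/(n(-8) - V(-131, P(-4))/(-21577)) = 1/(-59/6 - (⅕)*(-131)/(-21577)) = 1/(-59/6 - (-131)*(-1)/(5*21577)) = 1/(-59/6 - 1*131/107885) = 1/(-59/6 - 131/107885) = 1/(-6366001/647310) = -647310/6366001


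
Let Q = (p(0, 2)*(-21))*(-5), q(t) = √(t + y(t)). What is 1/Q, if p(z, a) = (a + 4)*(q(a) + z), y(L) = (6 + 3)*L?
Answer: √5/6300 ≈ 0.00035493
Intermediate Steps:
y(L) = 9*L
q(t) = √10*√t (q(t) = √(t + 9*t) = √(10*t) = √10*√t)
p(z, a) = (4 + a)*(z + √10*√a) (p(z, a) = (a + 4)*(√10*√a + z) = (4 + a)*(z + √10*√a))
Q = 1260*√5 (Q = ((4*0 + 2*0 + √10*2^(3/2) + 4*√10*√2)*(-21))*(-5) = ((0 + 0 + √10*(2*√2) + 8*√5)*(-21))*(-5) = ((0 + 0 + 4*√5 + 8*√5)*(-21))*(-5) = ((12*√5)*(-21))*(-5) = -252*√5*(-5) = 1260*√5 ≈ 2817.4)
1/Q = 1/(1260*√5) = √5/6300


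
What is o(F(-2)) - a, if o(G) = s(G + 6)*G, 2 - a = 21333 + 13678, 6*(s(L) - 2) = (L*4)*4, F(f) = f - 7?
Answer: 35063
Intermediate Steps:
F(f) = -7 + f
s(L) = 2 + 8*L/3 (s(L) = 2 + ((L*4)*4)/6 = 2 + ((4*L)*4)/6 = 2 + (16*L)/6 = 2 + 8*L/3)
a = -35009 (a = 2 - (21333 + 13678) = 2 - 1*35011 = 2 - 35011 = -35009)
o(G) = G*(18 + 8*G/3) (o(G) = (2 + 8*(G + 6)/3)*G = (2 + 8*(6 + G)/3)*G = (2 + (16 + 8*G/3))*G = (18 + 8*G/3)*G = G*(18 + 8*G/3))
o(F(-2)) - a = 2*(-7 - 2)*(27 + 4*(-7 - 2))/3 - 1*(-35009) = (⅔)*(-9)*(27 + 4*(-9)) + 35009 = (⅔)*(-9)*(27 - 36) + 35009 = (⅔)*(-9)*(-9) + 35009 = 54 + 35009 = 35063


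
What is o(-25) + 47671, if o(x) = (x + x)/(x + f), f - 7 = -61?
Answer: 3766059/79 ≈ 47672.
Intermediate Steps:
f = -54 (f = 7 - 61 = -54)
o(x) = 2*x/(-54 + x) (o(x) = (x + x)/(x - 54) = (2*x)/(-54 + x) = 2*x/(-54 + x))
o(-25) + 47671 = 2*(-25)/(-54 - 25) + 47671 = 2*(-25)/(-79) + 47671 = 2*(-25)*(-1/79) + 47671 = 50/79 + 47671 = 3766059/79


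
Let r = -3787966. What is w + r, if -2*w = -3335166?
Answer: -2120383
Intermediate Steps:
w = 1667583 (w = -½*(-3335166) = 1667583)
w + r = 1667583 - 3787966 = -2120383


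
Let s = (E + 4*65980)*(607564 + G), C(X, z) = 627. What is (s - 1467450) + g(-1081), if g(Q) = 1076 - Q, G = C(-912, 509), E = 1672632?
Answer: 1177792032139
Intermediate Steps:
G = 627
s = 1177793497432 (s = (1672632 + 4*65980)*(607564 + 627) = (1672632 + 263920)*608191 = 1936552*608191 = 1177793497432)
(s - 1467450) + g(-1081) = (1177793497432 - 1467450) + (1076 - 1*(-1081)) = 1177792029982 + (1076 + 1081) = 1177792029982 + 2157 = 1177792032139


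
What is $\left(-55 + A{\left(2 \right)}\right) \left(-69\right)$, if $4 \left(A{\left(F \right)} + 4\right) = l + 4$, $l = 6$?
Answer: $\frac{7797}{2} \approx 3898.5$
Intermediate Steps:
$A{\left(F \right)} = - \frac{3}{2}$ ($A{\left(F \right)} = -4 + \frac{6 + 4}{4} = -4 + \frac{1}{4} \cdot 10 = -4 + \frac{5}{2} = - \frac{3}{2}$)
$\left(-55 + A{\left(2 \right)}\right) \left(-69\right) = \left(-55 - \frac{3}{2}\right) \left(-69\right) = \left(- \frac{113}{2}\right) \left(-69\right) = \frac{7797}{2}$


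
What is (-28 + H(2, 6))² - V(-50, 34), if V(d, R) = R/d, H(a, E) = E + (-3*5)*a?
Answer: 67617/25 ≈ 2704.7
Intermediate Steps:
H(a, E) = E - 15*a
(-28 + H(2, 6))² - V(-50, 34) = (-28 + (6 - 15*2))² - 34/(-50) = (-28 + (6 - 30))² - 34*(-1)/50 = (-28 - 24)² - 1*(-17/25) = (-52)² + 17/25 = 2704 + 17/25 = 67617/25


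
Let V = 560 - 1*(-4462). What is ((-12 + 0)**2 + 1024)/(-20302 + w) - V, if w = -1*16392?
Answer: -92139218/18347 ≈ -5022.0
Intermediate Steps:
w = -16392
V = 5022 (V = 560 + 4462 = 5022)
((-12 + 0)**2 + 1024)/(-20302 + w) - V = ((-12 + 0)**2 + 1024)/(-20302 - 16392) - 1*5022 = ((-12)**2 + 1024)/(-36694) - 5022 = (144 + 1024)*(-1/36694) - 5022 = 1168*(-1/36694) - 5022 = -584/18347 - 5022 = -92139218/18347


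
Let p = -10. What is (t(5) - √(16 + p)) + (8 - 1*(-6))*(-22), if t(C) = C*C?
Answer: -283 - √6 ≈ -285.45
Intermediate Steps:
t(C) = C²
(t(5) - √(16 + p)) + (8 - 1*(-6))*(-22) = (5² - √(16 - 10)) + (8 - 1*(-6))*(-22) = (25 - √6) + (8 + 6)*(-22) = (25 - √6) + 14*(-22) = (25 - √6) - 308 = -283 - √6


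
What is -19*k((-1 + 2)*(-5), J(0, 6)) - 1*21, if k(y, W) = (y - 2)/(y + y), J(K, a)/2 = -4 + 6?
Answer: -343/10 ≈ -34.300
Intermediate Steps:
J(K, a) = 4 (J(K, a) = 2*(-4 + 6) = 2*2 = 4)
k(y, W) = (-2 + y)/(2*y) (k(y, W) = (-2 + y)/((2*y)) = (-2 + y)*(1/(2*y)) = (-2 + y)/(2*y))
-19*k((-1 + 2)*(-5), J(0, 6)) - 1*21 = -19*(-2 + (-1 + 2)*(-5))/(2*((-1 + 2)*(-5))) - 1*21 = -19*(-2 + 1*(-5))/(2*(1*(-5))) - 21 = -19*(-2 - 5)/(2*(-5)) - 21 = -19*(-1)*(-7)/(2*5) - 21 = -19*7/10 - 21 = -133/10 - 21 = -343/10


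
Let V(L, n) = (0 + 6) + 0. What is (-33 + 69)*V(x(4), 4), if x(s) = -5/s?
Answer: 216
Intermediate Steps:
V(L, n) = 6 (V(L, n) = 6 + 0 = 6)
(-33 + 69)*V(x(4), 4) = (-33 + 69)*6 = 36*6 = 216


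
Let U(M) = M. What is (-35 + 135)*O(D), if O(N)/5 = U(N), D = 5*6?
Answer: 15000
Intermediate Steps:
D = 30
O(N) = 5*N
(-35 + 135)*O(D) = (-35 + 135)*(5*30) = 100*150 = 15000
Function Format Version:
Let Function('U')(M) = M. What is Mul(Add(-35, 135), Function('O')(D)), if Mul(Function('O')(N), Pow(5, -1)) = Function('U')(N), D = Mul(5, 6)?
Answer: 15000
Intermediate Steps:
D = 30
Function('O')(N) = Mul(5, N)
Mul(Add(-35, 135), Function('O')(D)) = Mul(Add(-35, 135), Mul(5, 30)) = Mul(100, 150) = 15000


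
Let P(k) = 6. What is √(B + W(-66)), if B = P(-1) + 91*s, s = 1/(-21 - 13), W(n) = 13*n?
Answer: I*√988006/34 ≈ 29.235*I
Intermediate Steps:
s = -1/34 (s = 1/(-34) = -1/34 ≈ -0.029412)
B = 113/34 (B = 6 + 91*(-1/34) = 6 - 91/34 = 113/34 ≈ 3.3235)
√(B + W(-66)) = √(113/34 + 13*(-66)) = √(113/34 - 858) = √(-29059/34) = I*√988006/34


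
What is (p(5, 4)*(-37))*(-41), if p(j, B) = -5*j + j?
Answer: -30340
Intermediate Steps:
p(j, B) = -4*j
(p(5, 4)*(-37))*(-41) = (-4*5*(-37))*(-41) = -20*(-37)*(-41) = 740*(-41) = -30340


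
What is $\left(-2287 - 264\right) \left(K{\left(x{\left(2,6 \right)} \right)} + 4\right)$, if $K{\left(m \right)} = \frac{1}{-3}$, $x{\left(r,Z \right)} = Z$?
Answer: $- \frac{28061}{3} \approx -9353.7$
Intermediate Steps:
$K{\left(m \right)} = - \frac{1}{3}$
$\left(-2287 - 264\right) \left(K{\left(x{\left(2,6 \right)} \right)} + 4\right) = \left(-2287 - 264\right) \left(- \frac{1}{3} + 4\right) = \left(-2551\right) \frac{11}{3} = - \frac{28061}{3}$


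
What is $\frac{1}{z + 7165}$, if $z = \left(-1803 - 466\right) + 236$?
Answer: $\frac{1}{5132} \approx 0.00019486$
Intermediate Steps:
$z = -2033$ ($z = \left(-1803 + \left(-1227 + 761\right)\right) + 236 = \left(-1803 - 466\right) + 236 = -2269 + 236 = -2033$)
$\frac{1}{z + 7165} = \frac{1}{-2033 + 7165} = \frac{1}{5132}$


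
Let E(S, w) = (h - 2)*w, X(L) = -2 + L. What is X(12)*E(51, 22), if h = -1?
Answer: -660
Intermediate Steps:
E(S, w) = -3*w (E(S, w) = (-1 - 2)*w = -3*w)
X(12)*E(51, 22) = (-2 + 12)*(-3*22) = 10*(-66) = -660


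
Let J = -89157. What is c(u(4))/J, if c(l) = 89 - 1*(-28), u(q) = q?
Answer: -39/29719 ≈ -0.0013123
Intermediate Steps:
c(l) = 117 (c(l) = 89 + 28 = 117)
c(u(4))/J = 117/(-89157) = 117*(-1/89157) = -39/29719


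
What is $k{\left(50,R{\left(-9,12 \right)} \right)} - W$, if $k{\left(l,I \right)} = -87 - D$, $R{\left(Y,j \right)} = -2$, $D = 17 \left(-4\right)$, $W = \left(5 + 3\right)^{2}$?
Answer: $-83$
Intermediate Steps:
$W = 64$ ($W = 8^{2} = 64$)
$D = -68$
$k{\left(l,I \right)} = -19$ ($k{\left(l,I \right)} = -87 - -68 = -87 + 68 = -19$)
$k{\left(50,R{\left(-9,12 \right)} \right)} - W = -19 - 64 = -83$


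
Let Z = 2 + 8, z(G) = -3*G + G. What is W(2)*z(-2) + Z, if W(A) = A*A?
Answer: 26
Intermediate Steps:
W(A) = A²
z(G) = -2*G
Z = 10
W(2)*z(-2) + Z = 2²*(-2*(-2)) + 10 = 4*4 + 10 = 16 + 10 = 26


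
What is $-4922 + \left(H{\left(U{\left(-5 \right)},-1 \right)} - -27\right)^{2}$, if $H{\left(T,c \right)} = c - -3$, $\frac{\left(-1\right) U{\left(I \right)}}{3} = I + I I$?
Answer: $-4081$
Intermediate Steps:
$U{\left(I \right)} = - 3 I - 3 I^{2}$ ($U{\left(I \right)} = - 3 \left(I + I I\right) = - 3 \left(I + I^{2}\right) = - 3 I - 3 I^{2}$)
$H{\left(T,c \right)} = 3 + c$ ($H{\left(T,c \right)} = c + 3 = 3 + c$)
$-4922 + \left(H{\left(U{\left(-5 \right)},-1 \right)} - -27\right)^{2} = -4922 + \left(\left(3 - 1\right) - -27\right)^{2} = -4922 + \left(2 + 27\right)^{2} = -4922 + 29^{2} = -4922 + 841 = -4081$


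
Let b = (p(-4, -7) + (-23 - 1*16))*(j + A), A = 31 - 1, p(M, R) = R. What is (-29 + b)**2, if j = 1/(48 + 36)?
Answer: 3504758401/1764 ≈ 1.9868e+6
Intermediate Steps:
A = 30
j = 1/84 ≈ 0.011905
b = -57983/42 (b = (-7 + (-23 - 1*16))*(1/84 + 30) = (-7 + (-23 - 16))*(2521/84) = (-7 - 39)*(2521/84) = -46*2521/84 = -57983/42 ≈ -1380.5)
(-29 + b)**2 = (-29 - 57983/42)**2 = (-59201/42)**2 = 3504758401/1764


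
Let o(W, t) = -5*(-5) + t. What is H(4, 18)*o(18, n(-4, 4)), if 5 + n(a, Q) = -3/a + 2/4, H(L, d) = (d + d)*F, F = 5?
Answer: 3825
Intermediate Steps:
H(L, d) = 10*d (H(L, d) = (d + d)*5 = (2*d)*5 = 10*d)
n(a, Q) = -9/2 - 3/a (n(a, Q) = -5 + (-3/a + 2/4) = -5 + (-3/a + 2*(¼)) = -5 + (-3/a + ½) = -5 + (½ - 3/a) = -9/2 - 3/a)
o(W, t) = 25 + t
H(4, 18)*o(18, n(-4, 4)) = (10*18)*(25 + (-9/2 - 3/(-4))) = 180*(25 + (-9/2 - 3*(-¼))) = 180*(25 + (-9/2 + ¾)) = 180*(25 - 15/4) = 180*(85/4) = 3825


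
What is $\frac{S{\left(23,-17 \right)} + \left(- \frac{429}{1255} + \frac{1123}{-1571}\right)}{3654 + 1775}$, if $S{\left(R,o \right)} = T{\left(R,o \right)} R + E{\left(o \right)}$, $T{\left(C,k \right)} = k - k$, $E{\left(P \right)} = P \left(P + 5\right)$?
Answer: $\frac{400124096}{10703843545} \approx 0.037381$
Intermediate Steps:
$E{\left(P \right)} = P \left(5 + P\right)$
$T{\left(C,k \right)} = 0$
$S{\left(R,o \right)} = o \left(5 + o\right)$ ($S{\left(R,o \right)} = 0 R + o \left(5 + o\right) = 0 + o \left(5 + o\right) = o \left(5 + o\right)$)
$\frac{S{\left(23,-17 \right)} + \left(- \frac{429}{1255} + \frac{1123}{-1571}\right)}{3654 + 1775} = \frac{- 17 \left(5 - 17\right) + \left(- \frac{429}{1255} + \frac{1123}{-1571}\right)}{3654 + 1775} = \frac{\left(-17\right) \left(-12\right) + \left(\left(-429\right) \frac{1}{1255} + 1123 \left(- \frac{1}{1571}\right)\right)}{5429} = \left(204 - \frac{2083324}{1971605}\right) \frac{1}{5429} = \frac{400124096}{1971605} \cdot \frac{1}{5429} = \frac{400124096}{10703843545}$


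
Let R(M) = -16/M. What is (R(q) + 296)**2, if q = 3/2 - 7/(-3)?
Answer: 45050944/529 ≈ 85163.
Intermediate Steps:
q = 23/6 (q = 3*(1/2) - 7*(-1/3) = 3/2 + 7/3 = 23/6 ≈ 3.8333)
(R(q) + 296)**2 = (-16/23/6 + 296)**2 = (-16*6/23 + 296)**2 = (-96/23 + 296)**2 = (6712/23)**2 = 45050944/529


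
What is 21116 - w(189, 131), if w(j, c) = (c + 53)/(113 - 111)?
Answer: 21024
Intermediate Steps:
w(j, c) = 53/2 + c/2 (w(j, c) = (53 + c)/2 = (53 + c)*(1/2) = 53/2 + c/2)
21116 - w(189, 131) = 21116 - (53/2 + (1/2)*131) = 21116 - (53/2 + 131/2) = 21116 - 1*92 = 21116 - 92 = 21024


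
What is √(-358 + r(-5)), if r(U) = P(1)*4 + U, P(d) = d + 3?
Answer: I*√347 ≈ 18.628*I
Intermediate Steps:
P(d) = 3 + d
r(U) = 16 + U (r(U) = (3 + 1)*4 + U = 4*4 + U = 16 + U)
√(-358 + r(-5)) = √(-358 + (16 - 5)) = √(-358 + 11) = √(-347) = I*√347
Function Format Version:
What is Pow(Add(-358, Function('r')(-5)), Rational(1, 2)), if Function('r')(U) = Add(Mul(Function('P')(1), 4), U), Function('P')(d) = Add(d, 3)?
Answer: Mul(I, Pow(347, Rational(1, 2))) ≈ Mul(18.628, I)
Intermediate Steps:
Function('P')(d) = Add(3, d)
Function('r')(U) = Add(16, U) (Function('r')(U) = Add(Mul(Add(3, 1), 4), U) = Add(Mul(4, 4), U) = Add(16, U))
Pow(Add(-358, Function('r')(-5)), Rational(1, 2)) = Pow(Add(-358, Add(16, -5)), Rational(1, 2)) = Pow(Add(-358, 11), Rational(1, 2)) = Pow(-347, Rational(1, 2)) = Mul(I, Pow(347, Rational(1, 2)))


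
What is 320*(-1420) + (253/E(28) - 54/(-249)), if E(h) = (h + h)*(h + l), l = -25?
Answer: -6336129577/13944 ≈ -4.5440e+5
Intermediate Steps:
E(h) = 2*h*(-25 + h) (E(h) = (h + h)*(h - 25) = (2*h)*(-25 + h) = 2*h*(-25 + h))
320*(-1420) + (253/E(28) - 54/(-249)) = 320*(-1420) + (253/((2*28*(-25 + 28))) - 54/(-249)) = -454400 + (253/((2*28*3)) - 54*(-1/249)) = -454400 + (253/168 + 18/83) = -454400 + 24023/13944 = -6336129577/13944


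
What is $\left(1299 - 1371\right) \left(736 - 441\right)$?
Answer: $-21240$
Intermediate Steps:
$\left(1299 - 1371\right) \left(736 - 441\right) = - 72 \left(736 - 441\right) = \left(-72\right) 295 = -21240$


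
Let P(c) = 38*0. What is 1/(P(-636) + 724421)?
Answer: 1/724421 ≈ 1.3804e-6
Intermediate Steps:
P(c) = 0
1/(P(-636) + 724421) = 1/(0 + 724421) = 1/724421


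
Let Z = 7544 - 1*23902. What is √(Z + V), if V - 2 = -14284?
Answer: 4*I*√1915 ≈ 175.04*I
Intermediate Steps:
V = -14282 (V = 2 - 14284 = -14282)
Z = -16358 (Z = 7544 - 23902 = -16358)
√(Z + V) = √(-16358 - 14282) = √(-30640) = 4*I*√1915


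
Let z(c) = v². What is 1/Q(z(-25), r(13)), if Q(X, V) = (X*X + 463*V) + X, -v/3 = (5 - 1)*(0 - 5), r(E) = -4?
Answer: 1/12961748 ≈ 7.7150e-8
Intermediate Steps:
v = 60 (v = -3*(5 - 1)*(0 - 5) = -12*(-5) = -3*(-20) = 60)
z(c) = 3600 (z(c) = 60² = 3600)
Q(X, V) = X + X² + 463*V (Q(X, V) = (X² + 463*V) + X = X + X² + 463*V)
1/Q(z(-25), r(13)) = 1/(3600 + 3600² + 463*(-4)) = 1/(3600 + 12960000 - 1852) = 1/12961748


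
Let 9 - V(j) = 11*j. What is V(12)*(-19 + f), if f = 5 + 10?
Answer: 492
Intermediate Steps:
f = 15
V(j) = 9 - 11*j
V(12)*(-19 + f) = (9 - 11*12)*(-19 + 15) = (9 - 132)*(-4) = -123*(-4) = 492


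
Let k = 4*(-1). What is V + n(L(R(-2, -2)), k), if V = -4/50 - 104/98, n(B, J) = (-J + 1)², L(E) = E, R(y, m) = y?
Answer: 29227/1225 ≈ 23.859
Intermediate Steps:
k = -4
n(B, J) = (1 - J)²
V = -1398/1225 (V = -4*1/50 - 104*1/98 = -2/25 - 52/49 = -1398/1225 ≈ -1.1412)
V + n(L(R(-2, -2)), k) = -1398/1225 + (-1 - 4)² = -1398/1225 + (-5)² = -1398/1225 + 25 = 29227/1225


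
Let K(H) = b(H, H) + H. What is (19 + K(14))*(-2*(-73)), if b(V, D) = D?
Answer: 6862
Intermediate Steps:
K(H) = 2*H (K(H) = H + H = 2*H)
(19 + K(14))*(-2*(-73)) = (19 + 2*14)*(-2*(-73)) = (19 + 28)*146 = 47*146 = 6862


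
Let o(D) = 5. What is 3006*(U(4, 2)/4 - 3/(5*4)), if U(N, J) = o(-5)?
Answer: 16533/5 ≈ 3306.6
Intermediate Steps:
U(N, J) = 5
3006*(U(4, 2)/4 - 3/(5*4)) = 3006*(5/4 - 3/(5*4)) = 3006*(5*(¼) - 3/20) = 3006*(5/4 - 3*1/20) = 3006*(5/4 - 3/20) = 3006*(11/10) = 16533/5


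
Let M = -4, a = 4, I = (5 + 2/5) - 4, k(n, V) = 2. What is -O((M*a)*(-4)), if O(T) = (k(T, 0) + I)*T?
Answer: -1088/5 ≈ -217.60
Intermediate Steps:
I = 7/5 (I = (5 + 2*(1/5)) - 4 = (5 + 2/5) - 4 = 27/5 - 4 = 7/5 ≈ 1.4000)
O(T) = 17*T/5 (O(T) = (2 + 7/5)*T = 17*T/5)
-O((M*a)*(-4)) = -17*-4*4*(-4)/5 = -17*(-16*(-4))/5 = -17*64/5 = -1*1088/5 = -1088/5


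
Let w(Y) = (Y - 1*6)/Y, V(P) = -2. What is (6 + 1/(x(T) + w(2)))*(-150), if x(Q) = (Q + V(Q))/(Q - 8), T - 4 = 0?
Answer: -840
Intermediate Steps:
T = 4 (T = 4 + 0 = 4)
x(Q) = (-2 + Q)/(-8 + Q) (x(Q) = (Q - 2)/(Q - 8) = (-2 + Q)/(-8 + Q))
w(Y) = (-6 + Y)/Y (w(Y) = (Y - 6)/Y = (-6 + Y)/Y)
(6 + 1/(x(T) + w(2)))*(-150) = (6 + 1/((-2 + 4)/(-8 + 4) + (-6 + 2)/2))*(-150) = (6 + 1/(2/(-4) + (½)*(-4)))*(-150) = (6 + 1/(-¼*2 - 2))*(-150) = (6 + 1/(-½ - 2))*(-150) = (6 + 1/(-5/2))*(-150) = (6 - ⅖)*(-150) = (28/5)*(-150) = -840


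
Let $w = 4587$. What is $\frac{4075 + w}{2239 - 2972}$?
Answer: $- \frac{8662}{733} \approx -11.817$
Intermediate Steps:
$\frac{4075 + w}{2239 - 2972} = \frac{4075 + 4587}{2239 - 2972} = \frac{8662}{-733} = 8662 \left(- \frac{1}{733}\right) = - \frac{8662}{733}$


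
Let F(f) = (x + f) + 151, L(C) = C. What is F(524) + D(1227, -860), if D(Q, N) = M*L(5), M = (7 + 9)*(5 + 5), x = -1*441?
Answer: 1034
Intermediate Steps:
x = -441
M = 160 (M = 16*10 = 160)
D(Q, N) = 800 (D(Q, N) = 160*5 = 800)
F(f) = -290 + f (F(f) = (-441 + f) + 151 = -290 + f)
F(524) + D(1227, -860) = (-290 + 524) + 800 = 234 + 800 = 1034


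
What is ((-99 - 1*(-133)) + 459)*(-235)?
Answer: -115855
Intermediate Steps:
((-99 - 1*(-133)) + 459)*(-235) = ((-99 + 133) + 459)*(-235) = (34 + 459)*(-235) = 493*(-235) = -115855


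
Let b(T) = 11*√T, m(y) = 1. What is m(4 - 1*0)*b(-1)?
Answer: 11*I ≈ 11.0*I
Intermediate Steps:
m(4 - 1*0)*b(-1) = 1*(11*√(-1)) = 1*(11*I) = 11*I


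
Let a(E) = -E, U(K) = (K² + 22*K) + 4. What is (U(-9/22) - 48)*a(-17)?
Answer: -434707/484 ≈ -898.16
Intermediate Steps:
U(K) = 4 + K² + 22*K
(U(-9/22) - 48)*a(-17) = ((4 + (-9/22)² + 22*(-9/22)) - 48)*(-1*(-17)) = ((4 + (-9*1/22)² + 22*(-9*1/22)) - 48)*17 = ((4 + (-9/22)² + 22*(-9/22)) - 48)*17 = ((4 + 81/484 - 9) - 48)*17 = (-2339/484 - 48)*17 = -25571/484*17 = -434707/484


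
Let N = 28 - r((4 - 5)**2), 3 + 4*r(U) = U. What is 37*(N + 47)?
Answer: 5587/2 ≈ 2793.5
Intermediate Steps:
r(U) = -3/4 + U/4
N = 57/2 (N = 28 - (-3/4 + (4 - 5)**2/4) = 28 - (-3/4 + (1/4)*(-1)**2) = 28 - (-3/4 + (1/4)*1) = 28 - (-3/4 + 1/4) = 28 - 1*(-1/2) = 28 + 1/2 = 57/2 ≈ 28.500)
37*(N + 47) = 37*(57/2 + 47) = 37*(151/2) = 5587/2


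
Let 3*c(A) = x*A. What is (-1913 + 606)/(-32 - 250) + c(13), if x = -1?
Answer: 85/282 ≈ 0.30142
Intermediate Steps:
c(A) = -A/3 (c(A) = (-A)/3 = -A/3)
(-1913 + 606)/(-32 - 250) + c(13) = (-1913 + 606)/(-32 - 250) - 1/3*13 = -1307/(-282) - 13/3 = -1307*(-1/282) - 13/3 = 1307/282 - 13/3 = 85/282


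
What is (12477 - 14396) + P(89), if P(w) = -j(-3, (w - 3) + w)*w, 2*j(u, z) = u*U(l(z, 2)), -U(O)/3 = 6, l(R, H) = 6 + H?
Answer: -4322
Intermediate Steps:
U(O) = -18 (U(O) = -3*6 = -18)
j(u, z) = -9*u (j(u, z) = (u*(-18))/2 = (-18*u)/2 = -9*u)
P(w) = -27*w (P(w) = -(-9*(-3))*w = -27*w)
(12477 - 14396) + P(89) = (12477 - 14396) - 27*89 = -1919 - 2403 = -4322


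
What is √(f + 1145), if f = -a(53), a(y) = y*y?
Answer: 8*I*√26 ≈ 40.792*I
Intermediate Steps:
a(y) = y²
f = -2809 (f = -1*53² = -1*2809 = -2809)
√(f + 1145) = √(-2809 + 1145) = √(-1664) = 8*I*√26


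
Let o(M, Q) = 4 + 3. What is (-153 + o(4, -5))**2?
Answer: 21316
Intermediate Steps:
o(M, Q) = 7
(-153 + o(4, -5))**2 = (-153 + 7)**2 = (-146)**2 = 21316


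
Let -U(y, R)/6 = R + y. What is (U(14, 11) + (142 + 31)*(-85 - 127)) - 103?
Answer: -36929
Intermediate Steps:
U(y, R) = -6*R - 6*y (U(y, R) = -6*(R + y) = -6*R - 6*y)
(U(14, 11) + (142 + 31)*(-85 - 127)) - 103 = ((-6*11 - 6*14) + (142 + 31)*(-85 - 127)) - 103 = ((-66 - 84) + 173*(-212)) - 103 = (-150 - 36676) - 103 = -36826 - 103 = -36929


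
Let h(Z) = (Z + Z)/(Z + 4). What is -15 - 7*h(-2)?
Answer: -1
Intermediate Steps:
h(Z) = 2*Z/(4 + Z) (h(Z) = (2*Z)/(4 + Z) = 2*Z/(4 + Z))
-15 - 7*h(-2) = -15 - 14*(-2)/(4 - 2) = -15 - 14*(-2)/2 = -15 - 7*(-2) = -15 + 14 = -1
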